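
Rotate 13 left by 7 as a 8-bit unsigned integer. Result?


Rotate 0b1101 left by 7 (8-bit) = 0b10000110 = 134

134


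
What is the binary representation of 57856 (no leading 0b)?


57856 = 1110001000000000 in binary

1110001000000000


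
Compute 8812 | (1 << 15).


8812 | (1 << 15) = 8812 | 32768 = 41580

41580


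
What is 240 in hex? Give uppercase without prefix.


240 = F0 hex

F0


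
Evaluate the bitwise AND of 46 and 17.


0b101110 & 0b10001 = 0b0 = 0

0


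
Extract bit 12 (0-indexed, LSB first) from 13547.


0b11010011101011, position 12 = 1

1


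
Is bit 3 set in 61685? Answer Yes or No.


0b1111000011110101, bit 3 = 0. No

No


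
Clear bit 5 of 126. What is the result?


126 & ~(1 << 5) = 94

94


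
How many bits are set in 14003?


0b11011010110011 has 9 set bits

9


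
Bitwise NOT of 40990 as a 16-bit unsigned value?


~0b1010000000011110 = 0b101111111100001 = 24545 (16-bit unsigned)

24545


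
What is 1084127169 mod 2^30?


1084127169 & 1073741823 = 10385345

10385345


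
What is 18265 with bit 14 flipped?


18265 ^ (1 << 14) = 18265 ^ 16384 = 1881

1881


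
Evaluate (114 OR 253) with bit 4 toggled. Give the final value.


Step 1: 114 | 253 = 255
Step 2: 255 ^ (1 << 4) = 255 ^ 16 = 239

239


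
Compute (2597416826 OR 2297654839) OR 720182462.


Step 1: 2597416826 | 2297654839 = 2599645055
Step 2: 2599645055 | 720182462 = 3137306623

3137306623


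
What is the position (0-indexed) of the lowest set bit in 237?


0b11101101. Lowest set bit at position 0

0


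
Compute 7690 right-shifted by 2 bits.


0b1111000001010 >> 2 = 0b11110000010 = 1922

1922


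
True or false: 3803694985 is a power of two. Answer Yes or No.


0b11100010101101111100011110001001. Multiple bits set => No

No


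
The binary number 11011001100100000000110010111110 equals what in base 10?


11011001100100000000110010111110 in decimal = 3650096318

3650096318


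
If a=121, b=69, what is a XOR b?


121 ^ 69 = 60

60


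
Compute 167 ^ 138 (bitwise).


0b10100111 ^ 0b10001010 = 0b101101 = 45

45


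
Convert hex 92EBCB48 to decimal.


92EBCB48 hex = 2464926536 decimal

2464926536


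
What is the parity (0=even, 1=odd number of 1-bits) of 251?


0b11111011 has 7 ones => parity 1

1


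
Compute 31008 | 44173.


0b111100100100000 | 0b1010110010001101 = 0b1111110110101101 = 64941

64941


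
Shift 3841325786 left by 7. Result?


0b11100100111101011111101011011010 << 7 = 0b111001001111010111111010110110100000000 = 491689700608

491689700608


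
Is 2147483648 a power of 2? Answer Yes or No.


0b10000000000000000000000000000000. Only one bit set => Yes

Yes


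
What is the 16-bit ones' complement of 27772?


27772 ^ 65535 = 37763

37763


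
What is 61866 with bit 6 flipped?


61866 ^ (1 << 6) = 61866 ^ 64 = 61930

61930


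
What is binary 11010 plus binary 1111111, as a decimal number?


11010 + 1111111 = 10011001 = 153

153


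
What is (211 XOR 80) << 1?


Step 1: 211 ^ 80 = 131
Step 2: 131 << 1 = 262

262


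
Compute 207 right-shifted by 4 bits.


0b11001111 >> 4 = 0b1100 = 12

12


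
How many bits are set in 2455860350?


0b10010010011000010111010001111110 has 16 set bits

16


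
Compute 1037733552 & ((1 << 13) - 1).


1037733552 & 8191 = 3760

3760


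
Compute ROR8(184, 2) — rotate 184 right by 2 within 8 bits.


Rotate 0b10111000 right by 2 (8-bit) = 0b101110 = 46

46


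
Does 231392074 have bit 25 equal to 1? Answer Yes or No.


0b1101110010101100001101001010, bit 25 = 0. No

No


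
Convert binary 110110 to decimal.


110110 in decimal = 54

54


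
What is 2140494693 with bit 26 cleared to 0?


2140494693 & ~(1 << 26) = 2073385829

2073385829


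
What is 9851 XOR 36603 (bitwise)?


0b10011001111011 ^ 0b1000111011111011 = 0b1010100010000000 = 43136

43136


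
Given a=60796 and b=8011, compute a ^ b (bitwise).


60796 ^ 8011 = 62007

62007


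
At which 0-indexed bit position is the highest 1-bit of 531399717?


0b11111101011001000010000100101. Highest set bit at position 28

28


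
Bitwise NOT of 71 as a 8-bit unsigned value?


~0b1000111 = 0b10111000 = 184 (8-bit unsigned)

184


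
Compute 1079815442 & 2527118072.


0b1000000010111001010110100010010 & 0b10010110101000001100001011111000 = 0b1000000000010000 = 32784

32784


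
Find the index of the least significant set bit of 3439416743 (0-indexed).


0b11001101000000010101010110100111. Lowest set bit at position 0

0


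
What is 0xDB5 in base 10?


DB5 hex = 3509 decimal

3509


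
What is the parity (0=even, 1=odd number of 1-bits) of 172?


0b10101100 has 4 ones => parity 0

0


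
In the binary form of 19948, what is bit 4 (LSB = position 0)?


0b100110111101100, position 4 = 0

0


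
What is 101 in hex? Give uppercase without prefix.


101 = 65 hex

65


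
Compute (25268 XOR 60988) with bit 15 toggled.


Step 1: 25268 ^ 60988 = 35976
Step 2: 35976 ^ (1 << 15) = 35976 ^ 32768 = 3208

3208


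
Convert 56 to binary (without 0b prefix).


56 = 111000 in binary

111000


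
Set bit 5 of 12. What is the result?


12 | (1 << 5) = 12 | 32 = 44

44


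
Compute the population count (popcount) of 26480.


0b110011101110000 has 8 set bits

8


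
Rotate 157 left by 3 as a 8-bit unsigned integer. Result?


Rotate 0b10011101 left by 3 (8-bit) = 0b11101100 = 236

236


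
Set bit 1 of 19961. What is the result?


19961 | (1 << 1) = 19961 | 2 = 19963

19963


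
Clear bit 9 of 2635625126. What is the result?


2635625126 & ~(1 << 9) = 2635624614

2635624614


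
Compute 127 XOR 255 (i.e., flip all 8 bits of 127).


127 ^ 255 = 128

128


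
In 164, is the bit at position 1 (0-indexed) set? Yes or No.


0b10100100, bit 1 = 0. No

No


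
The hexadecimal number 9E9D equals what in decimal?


9E9D hex = 40605 decimal

40605


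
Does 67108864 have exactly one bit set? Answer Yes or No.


0b100000000000000000000000000. Only one bit set => Yes

Yes


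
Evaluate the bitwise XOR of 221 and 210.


0b11011101 ^ 0b11010010 = 0b1111 = 15

15


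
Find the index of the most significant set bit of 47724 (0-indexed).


0b1011101001101100. Highest set bit at position 15

15


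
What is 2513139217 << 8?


0b10010101110010110111011000010001 << 8 = 0b1001010111001011011101100001000100000000 = 643363639552

643363639552


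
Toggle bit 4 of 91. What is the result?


91 ^ (1 << 4) = 91 ^ 16 = 75

75


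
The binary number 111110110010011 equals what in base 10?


111110110010011 in decimal = 32147

32147


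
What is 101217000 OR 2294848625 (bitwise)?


0b110000010000111001011101000 | 0b10001000110010001001110001110001 = 0b10001110110010001111111011111001 = 2395537145

2395537145


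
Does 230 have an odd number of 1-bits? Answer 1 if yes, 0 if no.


0b11100110 has 5 ones => parity 1

1


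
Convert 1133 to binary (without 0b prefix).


1133 = 10001101101 in binary

10001101101


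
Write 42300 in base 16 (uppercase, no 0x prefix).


42300 = A53C hex

A53C


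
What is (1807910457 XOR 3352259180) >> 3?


Step 1: 1807910457 ^ 3352259180 = 2886593621
Step 2: 2886593621 >> 3 = 360824202

360824202


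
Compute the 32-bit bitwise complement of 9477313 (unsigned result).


~0b100100001001110011000001 = 0b11111111011011110110001100111110 = 4285489982 (32-bit unsigned)

4285489982


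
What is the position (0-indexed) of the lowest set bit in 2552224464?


0b10011000000111111101101011010000. Lowest set bit at position 4

4


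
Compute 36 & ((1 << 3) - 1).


36 & 7 = 4

4


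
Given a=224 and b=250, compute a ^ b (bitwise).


224 ^ 250 = 26

26


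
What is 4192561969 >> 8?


0b11111001111001010110101100110001 >> 8 = 0b111110011110010101101011 = 16377195

16377195


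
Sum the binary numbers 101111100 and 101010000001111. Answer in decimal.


101111100 + 101010000001111 = 101010110001011 = 21899

21899


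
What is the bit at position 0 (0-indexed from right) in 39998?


0b1001110000111110, position 0 = 0

0


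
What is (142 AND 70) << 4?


Step 1: 142 & 70 = 6
Step 2: 6 << 4 = 96

96


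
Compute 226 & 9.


0b11100010 & 0b1001 = 0b0 = 0

0


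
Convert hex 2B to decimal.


2B hex = 43 decimal

43


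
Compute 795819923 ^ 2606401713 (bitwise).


0b101111011011110011111110010011 ^ 0b10011011010110101000100010110001 = 0b10110100001101011011011100100010 = 3023419170

3023419170


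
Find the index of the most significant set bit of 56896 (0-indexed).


0b1101111001000000. Highest set bit at position 15

15


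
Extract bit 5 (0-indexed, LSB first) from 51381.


0b1100100010110101, position 5 = 1

1


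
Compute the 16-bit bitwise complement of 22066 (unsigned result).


~0b101011000110010 = 0b1010100111001101 = 43469 (16-bit unsigned)

43469


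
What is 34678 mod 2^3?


34678 & 7 = 6

6


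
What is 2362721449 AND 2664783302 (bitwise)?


0b10001100110101000100010010101001 & 0b10011110110101010101110111000110 = 0b10001100110101000100010010000000 = 2362721408

2362721408


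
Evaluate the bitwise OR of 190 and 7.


0b10111110 | 0b111 = 0b10111111 = 191

191


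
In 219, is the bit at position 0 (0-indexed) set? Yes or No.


0b11011011, bit 0 = 1. Yes

Yes


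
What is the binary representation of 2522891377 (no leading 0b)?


2522891377 = 10010110011000000100010001110001 in binary

10010110011000000100010001110001


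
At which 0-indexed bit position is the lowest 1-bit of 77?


0b1001101. Lowest set bit at position 0

0


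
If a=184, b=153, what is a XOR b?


184 ^ 153 = 33

33


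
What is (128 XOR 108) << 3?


Step 1: 128 ^ 108 = 236
Step 2: 236 << 3 = 1888

1888


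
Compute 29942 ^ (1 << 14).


29942 ^ (1 << 14) = 29942 ^ 16384 = 13558

13558


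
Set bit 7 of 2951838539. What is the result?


2951838539 | (1 << 7) = 2951838539 | 128 = 2951838667

2951838667


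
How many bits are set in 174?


0b10101110 has 5 set bits

5


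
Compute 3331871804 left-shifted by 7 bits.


0b11000110100110000101010000111100 << 7 = 0b110001101001100001010100001111000000000 = 426479590912

426479590912


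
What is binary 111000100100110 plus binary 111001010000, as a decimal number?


111000100100110 + 111001010000 = 111111101110110 = 32630

32630


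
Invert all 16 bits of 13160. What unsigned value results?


13160 ^ 65535 = 52375

52375


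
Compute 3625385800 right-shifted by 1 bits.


0b11011000000101101111111101001000 >> 1 = 0b1101100000010110111111110100100 = 1812692900

1812692900


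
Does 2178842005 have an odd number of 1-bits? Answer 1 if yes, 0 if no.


0b10000001110111100111110110010101 has 18 ones => parity 0

0


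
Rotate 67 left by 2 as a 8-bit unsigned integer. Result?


Rotate 0b1000011 left by 2 (8-bit) = 0b1101 = 13

13


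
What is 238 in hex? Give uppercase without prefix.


238 = EE hex

EE


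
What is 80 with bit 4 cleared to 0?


80 & ~(1 << 4) = 64

64


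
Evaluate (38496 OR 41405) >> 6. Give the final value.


Step 1: 38496 | 41405 = 47101
Step 2: 47101 >> 6 = 735

735


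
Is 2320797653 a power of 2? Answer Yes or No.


0b10001010010101001000111111010101. Multiple bits set => No

No


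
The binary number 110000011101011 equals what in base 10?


110000011101011 in decimal = 24811

24811


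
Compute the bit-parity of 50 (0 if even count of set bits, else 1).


0b110010 has 3 ones => parity 1

1


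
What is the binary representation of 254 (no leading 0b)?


254 = 11111110 in binary

11111110


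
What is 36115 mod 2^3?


36115 & 7 = 3

3


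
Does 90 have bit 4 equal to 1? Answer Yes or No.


0b1011010, bit 4 = 1. Yes

Yes


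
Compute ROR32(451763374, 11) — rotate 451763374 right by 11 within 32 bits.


Rotate 0b11010111011010101110010101110 right by 11 (32-bit) = 0b10010101110000110101110110101011 = 2512608683

2512608683


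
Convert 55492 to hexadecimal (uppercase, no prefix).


55492 = D8C4 hex

D8C4


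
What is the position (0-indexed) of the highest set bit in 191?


0b10111111. Highest set bit at position 7

7


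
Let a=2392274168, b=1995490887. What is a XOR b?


2392274168 ^ 1995490887 = 4167561919

4167561919


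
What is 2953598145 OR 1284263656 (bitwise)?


0b10110000000011000101010011000001 | 0b1001100100011000100111011101000 = 0b11111100100011000101111011101001 = 4237057769

4237057769


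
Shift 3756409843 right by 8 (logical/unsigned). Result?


0b11011111111001100100001111110011 >> 8 = 0b110111111110011001000011 = 14673475

14673475


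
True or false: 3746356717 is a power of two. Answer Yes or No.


0b11011111010011001101110111101101. Multiple bits set => No

No


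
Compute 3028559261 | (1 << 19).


3028559261 | (1 << 19) = 3028559261 | 524288 = 3029083549

3029083549


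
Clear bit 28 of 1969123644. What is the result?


1969123644 & ~(1 << 28) = 1700688188

1700688188


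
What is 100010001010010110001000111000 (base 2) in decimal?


100010001010010110001000111000 in decimal = 573137464

573137464


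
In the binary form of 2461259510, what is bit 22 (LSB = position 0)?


0b10010010101100111101011011110110, position 22 = 0

0


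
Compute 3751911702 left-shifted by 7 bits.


0b11011111101000011010000100010110 << 7 = 0b110111111010000110100001000101100000000 = 480244697856

480244697856


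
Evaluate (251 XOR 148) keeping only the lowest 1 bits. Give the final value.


Step 1: 251 ^ 148 = 111
Step 2: 111 & 1 = 1

1


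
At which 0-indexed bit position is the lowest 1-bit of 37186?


0b1001000101000010. Lowest set bit at position 1

1


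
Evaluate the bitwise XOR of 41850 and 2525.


0b1010001101111010 ^ 0b100111011101 = 0b1010101010100111 = 43687

43687


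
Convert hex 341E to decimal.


341E hex = 13342 decimal

13342


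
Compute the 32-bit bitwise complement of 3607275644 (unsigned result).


~0b11010111000000101010100001111100 = 0b101000111111010101011110000011 = 687691651 (32-bit unsigned)

687691651


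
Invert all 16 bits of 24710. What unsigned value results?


24710 ^ 65535 = 40825

40825


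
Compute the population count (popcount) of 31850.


0b111110001101010 has 9 set bits

9


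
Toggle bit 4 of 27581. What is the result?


27581 ^ (1 << 4) = 27581 ^ 16 = 27565

27565


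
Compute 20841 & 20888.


0b101000101101001 & 0b101000110011000 = 0b101000100001000 = 20744

20744


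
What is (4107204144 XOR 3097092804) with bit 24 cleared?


Step 1: 4107204144 ^ 3097092804 = 1280775412
Step 2: 1280775412 & ~(1 << 24) = 1280775412

1280775412


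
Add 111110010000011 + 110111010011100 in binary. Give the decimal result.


111110010000011 + 110111010011100 = 1110101100011111 = 60191

60191


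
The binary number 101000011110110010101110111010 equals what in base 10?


101000011110110010101110111010 in decimal = 679160762

679160762


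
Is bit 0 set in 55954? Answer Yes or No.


0b1101101010010010, bit 0 = 0. No

No


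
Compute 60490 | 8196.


0b1110110001001010 | 0b10000000000100 = 0b1110110001001110 = 60494

60494


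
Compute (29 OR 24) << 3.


Step 1: 29 | 24 = 29
Step 2: 29 << 3 = 232

232


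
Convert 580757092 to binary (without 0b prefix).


580757092 = 100010100111011010011001100100 in binary

100010100111011010011001100100


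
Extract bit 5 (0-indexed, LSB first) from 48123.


0b1011101111111011, position 5 = 1

1


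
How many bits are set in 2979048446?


0b10110001100100001010101111111110 has 18 set bits

18


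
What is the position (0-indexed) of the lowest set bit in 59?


0b111011. Lowest set bit at position 0

0


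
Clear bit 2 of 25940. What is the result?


25940 & ~(1 << 2) = 25936

25936


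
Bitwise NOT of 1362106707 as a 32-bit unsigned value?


~0b1010001001100000001100101010011 = 0b10101110110011111110011010101100 = 2932860588 (32-bit unsigned)

2932860588


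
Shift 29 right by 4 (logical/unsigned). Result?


0b11101 >> 4 = 0b1 = 1

1


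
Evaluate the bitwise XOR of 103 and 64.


0b1100111 ^ 0b1000000 = 0b100111 = 39

39


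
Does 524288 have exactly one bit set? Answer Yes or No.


0b10000000000000000000. Only one bit set => Yes

Yes


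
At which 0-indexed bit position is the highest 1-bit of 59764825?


0b11100011111111000001011001. Highest set bit at position 25

25


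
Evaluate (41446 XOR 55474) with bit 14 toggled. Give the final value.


Step 1: 41446 ^ 55474 = 31060
Step 2: 31060 ^ (1 << 14) = 31060 ^ 16384 = 14676

14676


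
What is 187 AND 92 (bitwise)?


0b10111011 & 0b1011100 = 0b11000 = 24

24


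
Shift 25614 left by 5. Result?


0b110010000001110 << 5 = 0b11001000000111000000 = 819648

819648


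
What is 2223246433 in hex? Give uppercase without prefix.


2223246433 = 84840C61 hex

84840C61


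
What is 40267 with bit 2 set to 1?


40267 | (1 << 2) = 40267 | 4 = 40271

40271


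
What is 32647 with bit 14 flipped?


32647 ^ (1 << 14) = 32647 ^ 16384 = 16263

16263


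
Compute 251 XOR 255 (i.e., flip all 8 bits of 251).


251 ^ 255 = 4

4


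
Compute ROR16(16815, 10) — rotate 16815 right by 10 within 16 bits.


Rotate 0b100000110101111 right by 10 (16-bit) = 0b110101111010000 = 27600

27600


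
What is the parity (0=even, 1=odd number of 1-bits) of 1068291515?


0b111111101011001101010110111011 has 21 ones => parity 1

1


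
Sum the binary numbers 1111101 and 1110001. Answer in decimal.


1111101 + 1110001 = 11101110 = 238

238


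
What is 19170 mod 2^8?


19170 & 255 = 226

226


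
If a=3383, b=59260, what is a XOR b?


3383 ^ 59260 = 59979

59979


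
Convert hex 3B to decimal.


3B hex = 59 decimal

59


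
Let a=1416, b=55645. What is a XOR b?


1416 ^ 55645 = 56533

56533


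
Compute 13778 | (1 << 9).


13778 | (1 << 9) = 13778 | 512 = 14290

14290


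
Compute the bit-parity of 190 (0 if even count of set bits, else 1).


0b10111110 has 6 ones => parity 0

0


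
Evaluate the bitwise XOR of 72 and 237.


0b1001000 ^ 0b11101101 = 0b10100101 = 165

165


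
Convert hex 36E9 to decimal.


36E9 hex = 14057 decimal

14057


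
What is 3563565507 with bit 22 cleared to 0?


3563565507 & ~(1 << 22) = 3559371203

3559371203


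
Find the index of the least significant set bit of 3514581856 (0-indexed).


0b11010001011111000100001101100000. Lowest set bit at position 5

5


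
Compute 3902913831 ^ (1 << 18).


3902913831 ^ (1 << 18) = 3902913831 ^ 262144 = 3903175975

3903175975


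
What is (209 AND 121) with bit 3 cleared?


Step 1: 209 & 121 = 81
Step 2: 81 & ~(1 << 3) = 81

81


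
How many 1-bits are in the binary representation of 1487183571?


0b1011000101001001001111011010011 has 16 set bits

16


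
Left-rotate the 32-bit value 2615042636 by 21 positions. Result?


Rotate 0b10011011110111100110001001001100 left by 21 (32-bit) = 0b1001001100100110111101111001100 = 1234402252

1234402252


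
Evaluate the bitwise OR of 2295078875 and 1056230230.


0b10001000110011000001111111011011 | 0b111110111101001100101101010110 = 0b10111110111111001101111111011111 = 3204243423

3204243423


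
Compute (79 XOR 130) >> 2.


Step 1: 79 ^ 130 = 205
Step 2: 205 >> 2 = 51

51


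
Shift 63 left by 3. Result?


0b111111 << 3 = 0b111111000 = 504

504


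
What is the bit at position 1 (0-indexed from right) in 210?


0b11010010, position 1 = 1

1


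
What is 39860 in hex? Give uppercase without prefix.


39860 = 9BB4 hex

9BB4


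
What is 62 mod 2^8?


62 & 255 = 62

62


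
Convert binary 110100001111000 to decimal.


110100001111000 in decimal = 26744

26744


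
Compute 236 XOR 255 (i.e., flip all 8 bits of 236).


236 ^ 255 = 19

19


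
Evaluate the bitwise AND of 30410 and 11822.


0b111011011001010 & 0b10111000101110 = 0b10011000001010 = 9738

9738


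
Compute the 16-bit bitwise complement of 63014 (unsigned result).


~0b1111011000100110 = 0b100111011001 = 2521 (16-bit unsigned)

2521


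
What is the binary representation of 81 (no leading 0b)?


81 = 1010001 in binary

1010001


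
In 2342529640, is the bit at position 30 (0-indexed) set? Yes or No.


0b10001011101000000010101001101000, bit 30 = 0. No

No


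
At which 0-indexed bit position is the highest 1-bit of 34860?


0b1000100000101100. Highest set bit at position 15

15


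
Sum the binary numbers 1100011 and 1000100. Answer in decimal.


1100011 + 1000100 = 10100111 = 167

167


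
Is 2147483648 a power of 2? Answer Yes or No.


0b10000000000000000000000000000000. Only one bit set => Yes

Yes


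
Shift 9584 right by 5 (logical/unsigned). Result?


0b10010101110000 >> 5 = 0b100101011 = 299

299


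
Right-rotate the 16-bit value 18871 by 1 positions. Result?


Rotate 0b100100110110111 right by 1 (16-bit) = 0b1010010011011011 = 42203

42203


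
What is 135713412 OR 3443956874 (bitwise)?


0b1000000101101101001010000100 | 0b11001101010001101001110010001010 = 0b11001101010101101101111010001110 = 3445022350

3445022350


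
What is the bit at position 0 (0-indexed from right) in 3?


0b11, position 0 = 1

1


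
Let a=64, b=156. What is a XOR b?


64 ^ 156 = 220

220


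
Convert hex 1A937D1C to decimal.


1A937D1C hex = 445873436 decimal

445873436


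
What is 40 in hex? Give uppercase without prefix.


40 = 28 hex

28


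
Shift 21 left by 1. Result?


0b10101 << 1 = 0b101010 = 42

42


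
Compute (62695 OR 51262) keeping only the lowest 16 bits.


Step 1: 62695 | 51262 = 64767
Step 2: 64767 & 65535 = 64767

64767


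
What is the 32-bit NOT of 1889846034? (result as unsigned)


~0b1110000101001001100001100010010 = 0b10001111010110110011110011101101 = 2405121261 (32-bit unsigned)

2405121261


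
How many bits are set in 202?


0b11001010 has 4 set bits

4


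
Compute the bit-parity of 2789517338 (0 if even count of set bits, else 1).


0b10100110010001001010100000011010 has 12 ones => parity 0

0


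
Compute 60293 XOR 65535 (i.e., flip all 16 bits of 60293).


60293 ^ 65535 = 5242

5242


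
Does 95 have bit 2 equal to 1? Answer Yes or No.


0b1011111, bit 2 = 1. Yes

Yes


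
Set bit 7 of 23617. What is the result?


23617 | (1 << 7) = 23617 | 128 = 23745

23745


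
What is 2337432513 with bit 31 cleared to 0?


2337432513 & ~(1 << 31) = 189948865

189948865


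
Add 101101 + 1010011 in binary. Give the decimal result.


101101 + 1010011 = 10000000 = 128

128


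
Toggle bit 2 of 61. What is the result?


61 ^ (1 << 2) = 61 ^ 4 = 57

57


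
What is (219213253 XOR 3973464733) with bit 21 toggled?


Step 1: 219213253 ^ 3973464733 = 3787894616
Step 2: 3787894616 ^ (1 << 21) = 3787894616 ^ 2097152 = 3789991768

3789991768


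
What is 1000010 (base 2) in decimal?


1000010 in decimal = 66

66


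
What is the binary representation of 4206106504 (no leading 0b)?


4206106504 = 11111010101101000001011110001000 in binary

11111010101101000001011110001000


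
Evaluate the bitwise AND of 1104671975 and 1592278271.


0b1000001110101111111010011100111 & 0b1011110111010000011110011111111 = 0b1000000110000000011010011100111 = 1086338279

1086338279


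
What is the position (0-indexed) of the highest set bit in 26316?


0b110011011001100. Highest set bit at position 14

14


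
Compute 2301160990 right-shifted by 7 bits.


0b10001001001010001110111000011110 >> 7 = 0b1000100100101000111011100 = 17977820

17977820


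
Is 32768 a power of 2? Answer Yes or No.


0b1000000000000000. Only one bit set => Yes

Yes


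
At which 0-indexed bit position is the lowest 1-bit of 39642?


0b1001101011011010. Lowest set bit at position 1

1


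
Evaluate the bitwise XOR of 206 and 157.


0b11001110 ^ 0b10011101 = 0b1010011 = 83

83


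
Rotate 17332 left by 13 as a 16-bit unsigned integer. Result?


Rotate 0b100001110110100 left by 13 (16-bit) = 0b1000100001110110 = 34934

34934


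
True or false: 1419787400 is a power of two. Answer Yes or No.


0b1010100101000000011110010001000. Multiple bits set => No

No


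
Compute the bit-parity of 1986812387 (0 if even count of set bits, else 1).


0b1110110011011000101100111100011 has 18 ones => parity 0

0


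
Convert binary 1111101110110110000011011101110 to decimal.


1111101110110110000011011101110 in decimal = 2111506158

2111506158


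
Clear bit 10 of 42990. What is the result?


42990 & ~(1 << 10) = 41966

41966


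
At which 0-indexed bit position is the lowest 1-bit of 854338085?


0b110010111011000010101000100101. Lowest set bit at position 0

0


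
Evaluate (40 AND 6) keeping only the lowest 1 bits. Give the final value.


Step 1: 40 & 6 = 0
Step 2: 0 & 1 = 0

0


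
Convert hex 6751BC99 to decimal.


6751BC99 hex = 1733409945 decimal

1733409945


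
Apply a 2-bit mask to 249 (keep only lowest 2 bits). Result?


249 & 3 = 1

1


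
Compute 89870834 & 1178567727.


0b101010110110101000111110010 & 0b1000110001111111000010000101111 = 0b100000110110000000000100010 = 68878370

68878370


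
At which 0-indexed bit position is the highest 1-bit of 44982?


0b1010111110110110. Highest set bit at position 15

15


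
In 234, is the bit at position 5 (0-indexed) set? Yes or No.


0b11101010, bit 5 = 1. Yes

Yes


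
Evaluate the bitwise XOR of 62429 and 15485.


0b1111001111011101 ^ 0b11110001111101 = 0b1100111110100000 = 53152

53152


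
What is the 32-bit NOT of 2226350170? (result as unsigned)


~0b10000100101100110110100001011010 = 0b1111011010011001001011110100101 = 2068617125 (32-bit unsigned)

2068617125


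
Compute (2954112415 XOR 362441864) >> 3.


Step 1: 2954112415 ^ 362441864 = 2777563415
Step 2: 2777563415 >> 3 = 347195426

347195426


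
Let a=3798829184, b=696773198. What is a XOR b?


3798829184 ^ 696773198 = 3421135566

3421135566


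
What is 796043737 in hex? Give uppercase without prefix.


796043737 = 2F72A9D9 hex

2F72A9D9


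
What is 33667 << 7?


0b1000001110000011 << 7 = 0b10000011100000110000000 = 4309376

4309376


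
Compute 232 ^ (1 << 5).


232 ^ (1 << 5) = 232 ^ 32 = 200

200


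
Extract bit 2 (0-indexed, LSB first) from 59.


0b111011, position 2 = 0

0


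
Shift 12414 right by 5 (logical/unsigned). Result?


0b11000001111110 >> 5 = 0b110000011 = 387

387


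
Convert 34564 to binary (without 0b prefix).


34564 = 1000011100000100 in binary

1000011100000100


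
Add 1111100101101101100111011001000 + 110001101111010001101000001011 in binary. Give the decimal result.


1111100101101101100111011001000 + 110001101111010001101000001011 = 10101110011100111110100011010011 = 2926831827

2926831827


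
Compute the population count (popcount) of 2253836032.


0b10000110010101101100111100000000 has 13 set bits

13


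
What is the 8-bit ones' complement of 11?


11 ^ 255 = 244

244


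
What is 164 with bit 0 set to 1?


164 | (1 << 0) = 164 | 1 = 165

165


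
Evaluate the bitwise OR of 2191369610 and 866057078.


0b10000010100111011010010110001010 | 0b110011100111101111101101110110 = 0b10110011100111111111111111111110 = 3013607422

3013607422


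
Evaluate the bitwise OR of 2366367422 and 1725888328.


0b10001101000010111110011010111110 | 0b1100110110111101111011101001000 = 0b11101111110111111111011111111110 = 4024432638

4024432638


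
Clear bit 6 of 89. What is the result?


89 & ~(1 << 6) = 25

25


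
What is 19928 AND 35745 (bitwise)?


0b100110111011000 & 0b1000101110100001 = 0b100110000000 = 2432

2432


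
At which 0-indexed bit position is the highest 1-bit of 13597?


0b11010100011101. Highest set bit at position 13

13


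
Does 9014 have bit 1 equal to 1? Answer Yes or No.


0b10001100110110, bit 1 = 1. Yes

Yes


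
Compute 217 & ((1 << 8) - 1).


217 & 255 = 217

217


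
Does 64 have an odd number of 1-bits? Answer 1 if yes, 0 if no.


0b1000000 has 1 ones => parity 1

1


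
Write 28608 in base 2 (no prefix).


28608 = 110111111000000 in binary

110111111000000


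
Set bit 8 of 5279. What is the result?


5279 | (1 << 8) = 5279 | 256 = 5535

5535


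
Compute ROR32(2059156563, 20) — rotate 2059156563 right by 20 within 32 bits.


Rotate 0b1111010101111000011110001010011 right by 20 (32-bit) = 0b11000011110001010011011110101011 = 3284481963

3284481963


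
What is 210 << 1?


0b11010010 << 1 = 0b110100100 = 420

420


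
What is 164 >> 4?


0b10100100 >> 4 = 0b1010 = 10

10


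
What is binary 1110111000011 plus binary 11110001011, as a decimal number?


1110111000011 + 11110001011 = 10010101001110 = 9550

9550


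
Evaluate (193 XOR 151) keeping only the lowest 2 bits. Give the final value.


Step 1: 193 ^ 151 = 86
Step 2: 86 & 3 = 2

2


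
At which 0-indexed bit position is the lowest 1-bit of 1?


0b1. Lowest set bit at position 0

0


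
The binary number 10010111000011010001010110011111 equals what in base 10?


10010111000011010001010110011111 in decimal = 2534217119

2534217119


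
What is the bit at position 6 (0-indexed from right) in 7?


0b111, position 6 = 0

0


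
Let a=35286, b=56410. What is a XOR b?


35286 ^ 56410 = 21900

21900


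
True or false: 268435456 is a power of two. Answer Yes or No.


0b10000000000000000000000000000. Only one bit set => Yes

Yes


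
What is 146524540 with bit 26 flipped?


146524540 ^ (1 << 26) = 146524540 ^ 67108864 = 213633404

213633404


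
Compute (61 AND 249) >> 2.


Step 1: 61 & 249 = 57
Step 2: 57 >> 2 = 14

14


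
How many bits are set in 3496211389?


0b11010000011000111111001110111101 has 19 set bits

19


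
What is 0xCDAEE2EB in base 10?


CDAEE2EB hex = 3450790635 decimal

3450790635


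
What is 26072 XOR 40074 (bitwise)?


0b110010111011000 ^ 0b1001110010001010 = 0b1111100101010010 = 63826

63826


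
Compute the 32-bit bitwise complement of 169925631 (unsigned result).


~0b1010001000001101101111111111 = 0b11110101110111110010010000000000 = 4125041664 (32-bit unsigned)

4125041664


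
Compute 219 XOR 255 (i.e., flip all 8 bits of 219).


219 ^ 255 = 36

36


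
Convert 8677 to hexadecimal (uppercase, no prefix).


8677 = 21E5 hex

21E5


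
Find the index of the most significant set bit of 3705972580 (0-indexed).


0b11011100111001001010011101100100. Highest set bit at position 31

31


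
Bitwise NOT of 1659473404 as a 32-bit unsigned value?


~0b1100010111010011000110111111100 = 0b10011101000101100111001000000011 = 2635493891 (32-bit unsigned)

2635493891


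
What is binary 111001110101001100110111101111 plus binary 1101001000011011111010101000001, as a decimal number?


111001110101001100110111101111 + 1101001000011011111010101000001 = 10100010111000101100001100110000 = 2732770096

2732770096


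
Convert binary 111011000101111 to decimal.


111011000101111 in decimal = 30255

30255


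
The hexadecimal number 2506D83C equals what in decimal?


2506D83C hex = 621205564 decimal

621205564


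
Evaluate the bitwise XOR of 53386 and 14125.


0b1101000010001010 ^ 0b11011100101101 = 0b1110011110100111 = 59303

59303


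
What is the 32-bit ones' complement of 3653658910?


3653658910 ^ 4294967295 = 641308385

641308385


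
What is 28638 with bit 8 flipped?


28638 ^ (1 << 8) = 28638 ^ 256 = 28382

28382


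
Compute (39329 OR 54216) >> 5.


Step 1: 39329 | 54216 = 56297
Step 2: 56297 >> 5 = 1759

1759


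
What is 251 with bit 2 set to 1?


251 | (1 << 2) = 251 | 4 = 255

255


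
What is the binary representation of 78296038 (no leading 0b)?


78296038 = 100101010101011001111100110 in binary

100101010101011001111100110


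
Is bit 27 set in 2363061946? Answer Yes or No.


0b10001100110110010111011010111010, bit 27 = 1. Yes

Yes


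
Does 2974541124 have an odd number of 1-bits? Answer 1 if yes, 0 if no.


0b10110001010010111110010101000100 has 15 ones => parity 1

1


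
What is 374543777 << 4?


0b10110010100110001010110100001 << 4 = 0b101100101001100010101101000010000 = 5992700432

5992700432


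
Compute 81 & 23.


0b1010001 & 0b10111 = 0b10001 = 17

17


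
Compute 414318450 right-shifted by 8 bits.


0b11000101100011111111101110010 >> 8 = 0b110001011000111111111 = 1618431

1618431


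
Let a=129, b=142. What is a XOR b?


129 ^ 142 = 15

15


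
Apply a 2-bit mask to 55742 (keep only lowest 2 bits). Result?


55742 & 3 = 2

2


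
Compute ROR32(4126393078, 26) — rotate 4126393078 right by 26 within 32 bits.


Rotate 0b11110101111100111100001011110110 right by 26 (32-bit) = 0b1111100111100001011110110111101 = 2096151997

2096151997


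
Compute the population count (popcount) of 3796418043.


0b11100010010010001011110111111011 has 19 set bits

19


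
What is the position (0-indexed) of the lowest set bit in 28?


0b11100. Lowest set bit at position 2

2


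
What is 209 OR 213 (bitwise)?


0b11010001 | 0b11010101 = 0b11010101 = 213

213


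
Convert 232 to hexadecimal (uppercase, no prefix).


232 = E8 hex

E8


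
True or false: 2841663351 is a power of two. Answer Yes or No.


0b10101001011000000101011101110111. Multiple bits set => No

No


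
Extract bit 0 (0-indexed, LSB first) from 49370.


0b1100000011011010, position 0 = 0

0


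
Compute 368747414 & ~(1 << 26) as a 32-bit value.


368747414 & ~(1 << 26) = 301638550

301638550


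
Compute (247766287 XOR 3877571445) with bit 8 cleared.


Step 1: 247766287 ^ 3877571445 = 3923482234
Step 2: 3923482234 & ~(1 << 8) = 3923482234

3923482234


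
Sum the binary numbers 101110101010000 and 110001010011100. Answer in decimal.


101110101010000 + 110001010011100 = 1011111111101100 = 49132

49132


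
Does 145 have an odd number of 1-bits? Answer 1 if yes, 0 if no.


0b10010001 has 3 ones => parity 1

1


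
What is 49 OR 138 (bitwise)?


0b110001 | 0b10001010 = 0b10111011 = 187

187


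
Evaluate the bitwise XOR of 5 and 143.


0b101 ^ 0b10001111 = 0b10001010 = 138

138


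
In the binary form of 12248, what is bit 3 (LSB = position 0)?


0b10111111011000, position 3 = 1

1


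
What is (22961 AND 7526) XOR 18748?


Step 1: 22961 & 7526 = 6432
Step 2: 6432 ^ 18748 = 20508

20508


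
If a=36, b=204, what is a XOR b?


36 ^ 204 = 232

232


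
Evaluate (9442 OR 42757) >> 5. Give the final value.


Step 1: 9442 | 42757 = 42983
Step 2: 42983 >> 5 = 1343

1343


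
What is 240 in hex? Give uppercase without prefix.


240 = F0 hex

F0


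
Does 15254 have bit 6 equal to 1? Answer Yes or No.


0b11101110010110, bit 6 = 0. No

No


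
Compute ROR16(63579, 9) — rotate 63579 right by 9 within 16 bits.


Rotate 0b1111100001011011 right by 9 (16-bit) = 0b10110111111100 = 11772

11772


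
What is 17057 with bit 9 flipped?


17057 ^ (1 << 9) = 17057 ^ 512 = 16545

16545


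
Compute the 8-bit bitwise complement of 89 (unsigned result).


~0b1011001 = 0b10100110 = 166 (8-bit unsigned)

166


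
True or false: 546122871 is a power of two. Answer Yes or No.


0b100000100011010010110001110111. Multiple bits set => No

No


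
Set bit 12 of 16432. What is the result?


16432 | (1 << 12) = 16432 | 4096 = 20528

20528


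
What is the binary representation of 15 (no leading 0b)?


15 = 1111 in binary

1111


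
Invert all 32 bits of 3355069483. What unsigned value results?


3355069483 ^ 4294967295 = 939897812

939897812


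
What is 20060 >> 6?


0b100111001011100 >> 6 = 0b100111001 = 313

313


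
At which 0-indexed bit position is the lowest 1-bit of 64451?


0b1111101111000011. Lowest set bit at position 0

0


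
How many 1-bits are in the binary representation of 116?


0b1110100 has 4 set bits

4


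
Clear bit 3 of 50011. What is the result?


50011 & ~(1 << 3) = 50003

50003


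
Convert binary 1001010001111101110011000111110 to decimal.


1001010001111101110011000111110 in decimal = 1245636158

1245636158


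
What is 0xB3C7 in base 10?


B3C7 hex = 46023 decimal

46023


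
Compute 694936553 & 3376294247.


0b101001011010111110001111101001 & 0b11001001001111100010100101100111 = 0b1001001010100010000101100001 = 153756001

153756001


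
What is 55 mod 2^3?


55 & 7 = 7

7


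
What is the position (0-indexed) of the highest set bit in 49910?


0b1100001011110110. Highest set bit at position 15

15


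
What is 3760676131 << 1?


0b11100000001001110101110100100011 << 1 = 0b111000000010011101011101001000110 = 7521352262

7521352262


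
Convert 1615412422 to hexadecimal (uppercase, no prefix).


1615412422 = 60493CC6 hex

60493CC6


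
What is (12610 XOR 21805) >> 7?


Step 1: 12610 ^ 21805 = 25711
Step 2: 25711 >> 7 = 200

200


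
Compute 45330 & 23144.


0b1011000100010010 & 0b101101001101000 = 0b1000000000000 = 4096

4096


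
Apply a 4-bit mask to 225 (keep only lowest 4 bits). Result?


225 & 15 = 1

1


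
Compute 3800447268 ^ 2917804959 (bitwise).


0b11100010100001100011100100100100 ^ 0b10101101111010100010101110011111 = 0b1001111011011000001001010111011 = 1332482747

1332482747


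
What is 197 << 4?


0b11000101 << 4 = 0b110001010000 = 3152

3152


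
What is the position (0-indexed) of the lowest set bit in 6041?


0b1011110011001. Lowest set bit at position 0

0


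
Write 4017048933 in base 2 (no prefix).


4017048933 = 11101111011011110100110101100101 in binary

11101111011011110100110101100101


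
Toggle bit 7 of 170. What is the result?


170 ^ (1 << 7) = 170 ^ 128 = 42

42


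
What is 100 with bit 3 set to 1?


100 | (1 << 3) = 100 | 8 = 108

108


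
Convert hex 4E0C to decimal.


4E0C hex = 19980 decimal

19980


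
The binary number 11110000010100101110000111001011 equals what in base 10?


11110000010100101110000111001011 in decimal = 4031963595

4031963595


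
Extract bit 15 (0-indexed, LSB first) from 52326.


0b1100110001100110, position 15 = 1

1


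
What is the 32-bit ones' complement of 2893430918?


2893430918 ^ 4294967295 = 1401536377

1401536377
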